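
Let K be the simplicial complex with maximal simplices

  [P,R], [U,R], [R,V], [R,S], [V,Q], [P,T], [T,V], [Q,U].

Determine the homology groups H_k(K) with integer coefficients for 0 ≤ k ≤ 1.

H_0 = Z,  H_1 = Z^2.

Order the vertices as P < Q < R < S < T < U < V. Listing each simplex with vertices in this order, K has dimension 1 with simplices:

  0-simplices (7): P, Q, R, S, T, U, V
  1-simplices (8): PR, PT, QU, QV, RS, RU, RV, TV

so the chain groups are C_0 ≅ Z^7, C_1 ≅ Z^8.

Boundary ∂_1: C_1 → C_0 sends each edge [p,q] (with p < q) to q − p.
The resulting 7×8 matrix has rank 6, and its Smith normal form has invariant factors (1,1,1,1,1,1).

Reading off H_k = ker ∂_k / im ∂_{k+1}:

  H_0: rank C_0 − rank ∂_1 = 7 − 6 = 1, and the invariant factors of ∂_1 are all 1, so H_0 = Z.
  H_1: rank ker ∂_1 − rank ∂_2 = (8 − 6) − 0 = 2, and there is no ∂_2, so H_1 = Z^2.

As a check, the Euler characteristic is 7 − 8 = -1, which agrees with 1 − 2 = -1.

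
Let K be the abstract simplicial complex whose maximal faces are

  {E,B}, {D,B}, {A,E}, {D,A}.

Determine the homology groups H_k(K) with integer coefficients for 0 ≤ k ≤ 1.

Order the vertices as A < B < D < E. Listing each simplex with vertices in this order, K has dimension 1 with simplices:

  0-simplices (4): A, B, D, E
  1-simplices (4): AD, AE, BD, BE

giving chain groups C_0 ≅ Z^4, C_1 ≅ Z^4.

The boundary map ∂_1: C_1 → C_0 maps an edge to its endpoints' difference, ∂[p,q] = q − p.
The resulting 4×4 matrix has rank 3, and its Smith normal form has invariant factors (1,1,1).

Now H_k = ker ∂_k / im ∂_{k+1}, so:

  H_0: rank C_0 − rank ∂_1 = 4 − 3 = 1, and the invariant factors of ∂_1 are all 1, so H_0 = Z.
  H_1: rank ker ∂_1 − rank ∂_2 = (4 − 3) − 0 = 1, and there is no ∂_2, so H_1 = Z.

H_0 = Z,  H_1 = Z.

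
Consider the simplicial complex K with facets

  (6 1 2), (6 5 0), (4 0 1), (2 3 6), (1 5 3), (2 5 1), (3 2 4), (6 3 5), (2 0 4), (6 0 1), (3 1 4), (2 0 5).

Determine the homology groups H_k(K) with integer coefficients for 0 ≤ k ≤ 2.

H_0 = Z,  H_1 = Z/2,  H_2 = 0.

Take the total order 0 < 1 < 2 < 3 < 4 < 5 < 6 on the vertex set. Then K (dimension 2) consists of the simplices:

  0-simplices (7): [0], [1], [2], [3], [4], [5], [6]
  1-simplices (18): [0,1], [0,2], [0,4], [0,5], [0,6], [1,2], [1,3], [1,4], [1,5], [1,6], [2,3], [2,4], [2,5], [2,6], [3,4], [3,5], [3,6], [5,6]
  2-simplices (12): [0,1,4], [0,1,6], [0,2,4], [0,2,5], [0,5,6], [1,2,5], [1,2,6], [1,3,4], [1,3,5], [2,3,4], [2,3,6], [3,5,6]

Hence C_0 ≅ Z^7, C_1 ≅ Z^18, C_2 ≅ Z^12.

Boundary ∂_1: C_1 → C_0 is given by ∂[p,q] = [q] − [p]. For instance
  ∂[1,6] = [6] − [1].
As a 7×18 matrix over Z this has rank 6, with invariant factors (1,1,1,1,1,1).

The boundary map ∂_2: C_2 → C_1 acts by ∂[p,q,r] = [q,r] − [p,r] + [p,q]. For instance
  ∂[1,3,4] = [3,4] − [1,4] + [1,3],
  ∂[2,3,6] = [3,6] − [2,6] + [2,3].
As a 18×12 matrix over Z this has rank 12, with invariant factors (1,1,1,1,1,1,1,1,1,1,1,2).

Now H_k = ker ∂_k / im ∂_{k+1}, so:

  H_0: rank C_0 − rank ∂_1 = 7 − 6 = 1, and the invariant factors of ∂_1 are all 1, so H_0 ≅ Z.
  H_1: rank ker ∂_1 − rank ∂_2 = (18 − 6) − 12 = 0, and ∂_2 has invariant factor 2 > 1, so H_1 ≅ Z/2.
  H_2: rank ker ∂_2 − rank ∂_3 = (12 − 12) − 0 = 0, and there is no ∂_3, so H_2 ≅ 0.

(K is a triangulation of the real projective plane RP^2.)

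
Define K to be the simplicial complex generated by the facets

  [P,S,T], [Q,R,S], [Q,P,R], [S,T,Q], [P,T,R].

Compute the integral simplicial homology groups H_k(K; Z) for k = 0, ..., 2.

Take the total order P < Q < R < S < T on the vertex set. Then K (dimension 2) consists of the simplices:

  0-simplices (5): P, Q, R, S, T
  1-simplices (10): PQ, PR, PS, PT, QR, QS, QT, RS, RT, ST
  2-simplices (5): PQR, PRT, PST, QRS, QST

Hence C_0 ≅ Z^5, C_1 ≅ Z^10, C_2 ≅ Z^5.

Boundary ∂_1: C_1 → C_0 maps an edge to its endpoints' difference, ∂[p,q] = q − p. For instance
  ∂PR = R − P.
This gives a 5×10 integer matrix of rank 4; reducing to Smith normal form yields diagonal entries (1,1,1,1).

∂_2: C_2 → C_1 maps a triangle to the signed sum of its edges. For instance
  ∂PRT = RT − PT + PR,
  ∂QRS = RS − QS + QR.
The 10×5 boundary matrix has rank 5 and Smith normal form diag(1,1,1,1,1).

Computing H_k = (kernel of ∂_k) / (image of ∂_{k+1}):

  H_0: rank C_0 − rank ∂_1 = 5 − 4 = 1, and the invariant factors of ∂_1 are all 1, so H_0 ≅ Z.
  H_1: rank ker ∂_1 − rank ∂_2 = (10 − 4) − 5 = 1, and the invariant factors of ∂_2 are all 1, so H_1 ≅ Z.
  H_2: rank ker ∂_2 − rank ∂_3 = (5 − 5) − 0 = 0, and there is no ∂_3, so H_2 ≅ 0.

H_0 ≅ Z,  H_1 ≅ Z,  H_2 = 0.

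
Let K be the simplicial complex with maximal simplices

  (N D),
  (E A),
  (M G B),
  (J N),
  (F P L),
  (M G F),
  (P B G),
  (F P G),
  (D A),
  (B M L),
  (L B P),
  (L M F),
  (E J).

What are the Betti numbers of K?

b_0 = 2, b_1 = 1, b_2 = 1.

We work with the vertex ordering A < B < D < E < F < G < J < L < M < N < P. The simplices of K, each written with vertices in increasing order, are:

  0-simplices (11): A, B, D, E, F, G, J, L, M, N, P
  1-simplices (17): AD, AE, BG, BL, BM, BP, DN, EJ, FG, FL, FM, FP, GM, GP, JN, LM, LP
  2-simplices (8): BGM, BGP, BLM, BLP, FGM, FGP, FLM, FLP

giving chain groups C_0 ≅ Z^11, C_1 ≅ Z^17, C_2 ≅ Z^8.

∂_1: C_1 → C_0 sends each edge [p,q] (with p < q) to q − p. For instance
  ∂LM = M − L.
The 11×17 boundary matrix has rank 9 and Smith normal form diag(1,1,1,1,1,1,1,1,1).

The boundary map ∂_2: C_2 → C_1 acts by ∂[p,q,r] = [q,r] − [p,r] + [p,q]. For instance
  ∂BGM = GM − BM + BG,
  ∂FLM = LM − FM + FL.
The 17×8 boundary matrix has rank 7 and Smith normal form diag(1,1,1,1,1,1,1).

Computing H_k = (kernel of ∂_k) / (image of ∂_{k+1}):

  H_0: rank C_0 − rank ∂_1 = 11 − 9 = 2, and the invariant factors of ∂_1 are all 1, so H_0 ≅ Z^2.
  H_1: rank ker ∂_1 − rank ∂_2 = (17 − 9) − 7 = 1, and the invariant factors of ∂_2 are all 1, so H_1 ≅ Z.
  H_2: rank ker ∂_2 − rank ∂_3 = (8 − 7) − 0 = 1, and there is no ∂_3, so H_2 ≅ Z.

As a check, the Euler characteristic is 11 − 17 + 8 = 2, which agrees with 2 − 1 + 1 = 2.

Hence the Betti numbers are b_0 = 2, b_1 = 1, b_2 = 1.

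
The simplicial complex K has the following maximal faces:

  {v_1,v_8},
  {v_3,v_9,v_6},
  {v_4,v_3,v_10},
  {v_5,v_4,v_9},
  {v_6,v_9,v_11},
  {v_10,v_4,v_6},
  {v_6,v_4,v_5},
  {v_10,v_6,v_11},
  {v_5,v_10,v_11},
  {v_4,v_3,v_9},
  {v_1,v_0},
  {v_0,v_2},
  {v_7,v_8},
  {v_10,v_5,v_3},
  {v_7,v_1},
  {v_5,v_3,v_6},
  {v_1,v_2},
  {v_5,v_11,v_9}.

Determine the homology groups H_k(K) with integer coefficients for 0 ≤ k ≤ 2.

H_0 = Z^2,  H_1 = Z^2 ⊕ Z/2,  H_2 = 0.

Order the vertices as v_0 < v_1 < v_2 < v_3 < v_4 < v_5 < v_6 < v_7 < v_8 < v_9 < v_10 < v_11. Listing each simplex with vertices in this order, K has dimension 2 with simplices:

  0-simplices (12): [v_0], [v_1], [v_2], [v_3], [v_4], [v_5], [v_6], [v_7], [v_8], [v_9], [v_10], [v_11]
  1-simplices (24): (24 of them)
  2-simplices (12): (12 of them)

Hence C_0 ≅ Z^12, C_1 ≅ Z^24, C_2 ≅ Z^12.

∂_1: C_1 → C_0 sends each edge [p,q] (with p < q) to q − p.
The 12×24 boundary matrix has rank 10 and Smith normal form diag(1,1,1,1,1,1,1,1,1,1).

Boundary ∂_2: C_2 → C_1 maps a triangle to the signed sum of its edges. For instance
  ∂[v_5,v_9,v_11] = [v_9,v_11] − [v_5,v_11] + [v_5,v_9],
  ∂[v_3,v_4,v_9] = [v_4,v_9] − [v_3,v_9] + [v_3,v_4].
The 24×12 boundary matrix has rank 12 and Smith normal form diag(1,1,1,1,1,1,1,1,1,1,1,2).

Now H_k = ker ∂_k / im ∂_{k+1}, so:

  H_0: rank C_0 − rank ∂_1 = 12 − 10 = 2, and the invariant factors of ∂_1 are all 1, so H_0 ≅ Z^2.
  H_1: rank ker ∂_1 − rank ∂_2 = (24 − 10) − 12 = 2, and ∂_2 has invariant factor 2 > 1, so H_1 ≅ Z^2 ⊕ Z/2.
  H_2: rank ker ∂_2 − rank ∂_3 = (12 − 12) − 0 = 0, and there is no ∂_3, so H_2 ≅ 0.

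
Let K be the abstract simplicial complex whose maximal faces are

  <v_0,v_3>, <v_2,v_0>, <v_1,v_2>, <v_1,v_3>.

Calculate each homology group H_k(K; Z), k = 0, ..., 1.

H_0 = Z,  H_1 = Z.

We work with the vertex ordering v_0 < v_1 < v_2 < v_3. The simplices of K, each written with vertices in increasing order, are:

  0-simplices (4): [v_0], [v_1], [v_2], [v_3]
  1-simplices (4): [v_0,v_2], [v_0,v_3], [v_1,v_2], [v_1,v_3]

so the chain groups are C_0 ≅ Z^4, C_1 ≅ Z^4.

Boundary ∂_1: C_1 → C_0 maps an edge to its endpoints' difference, ∂[p,q] = q − p. For instance
  ∂[v_0,v_3] = [v_3] − [v_0].
This gives a 4×4 integer matrix of rank 3; reducing to Smith normal form yields diagonal entries (1,1,1).

Reading off H_k = ker ∂_k / im ∂_{k+1}:

  H_0: rank C_0 − rank ∂_1 = 4 − 3 = 1, and the invariant factors of ∂_1 are all 1, so H_0 ≅ Z.
  H_1: rank ker ∂_1 − rank ∂_2 = (4 − 3) − 0 = 1, and there is no ∂_2, so H_1 ≅ Z.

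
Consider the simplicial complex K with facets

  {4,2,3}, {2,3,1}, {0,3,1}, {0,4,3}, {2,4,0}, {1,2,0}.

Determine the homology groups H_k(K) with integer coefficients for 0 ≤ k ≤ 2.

Order the vertices as 0 < 1 < 2 < 3 < 4. Listing each simplex with vertices in this order, K has dimension 2 with simplices:

  0-simplices (5): [0], [1], [2], [3], [4]
  1-simplices (9): [0,1], [0,2], [0,3], [0,4], [1,2], [1,3], [2,3], [2,4], [3,4]
  2-simplices (6): [0,1,2], [0,1,3], [0,2,4], [0,3,4], [1,2,3], [2,3,4]

so the chain groups are C_0 ≅ Z^5, C_1 ≅ Z^9, C_2 ≅ Z^6.

∂_1: C_1 → C_0 sends each edge [p,q] (with p < q) to q − p.
The resulting 5×9 matrix has rank 4, and its Smith normal form has invariant factors (1,1,1,1).

Boundary ∂_2: C_2 → C_1 sends each 2-simplex [p,q,r] to [q,r] − [p,r] + [p,q]. For instance
  ∂[1,2,3] = [2,3] − [1,3] + [1,2],
  ∂[0,3,4] = [3,4] − [0,4] + [0,3].
This gives a 9×6 integer matrix of rank 5; reducing to Smith normal form yields diagonal entries (1,1,1,1,1).

Reading off H_k = ker ∂_k / im ∂_{k+1}:

  H_0: rank C_0 − rank ∂_1 = 5 − 4 = 1, and the invariant factors of ∂_1 are all 1, so H_0 = Z.
  H_1: rank ker ∂_1 − rank ∂_2 = (9 − 4) − 5 = 0, and the invariant factors of ∂_2 are all 1, so H_1 = 0.
  H_2: rank ker ∂_2 − rank ∂_3 = (6 − 5) − 0 = 1, and there is no ∂_3, so H_2 = Z.

H_0 ≅ Z,  H_1 = 0,  H_2 ≅ Z.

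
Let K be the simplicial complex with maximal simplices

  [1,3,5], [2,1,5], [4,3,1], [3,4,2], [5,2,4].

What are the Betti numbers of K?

b_0 = 1, b_1 = 1, b_2 = 0.

Take the total order 1 < 2 < 3 < 4 < 5 on the vertex set. Then K (dimension 2) consists of the simplices:

  0-simplices (5): [1], [2], [3], [4], [5]
  1-simplices (10): [1,2], [1,3], [1,4], [1,5], [2,3], [2,4], [2,5], [3,4], [3,5], [4,5]
  2-simplices (5): [1,2,5], [1,3,4], [1,3,5], [2,3,4], [2,4,5]

giving chain groups C_0 ≅ Z^5, C_1 ≅ Z^10, C_2 ≅ Z^5.

Boundary ∂_1: C_1 → C_0 is given by ∂[p,q] = [q] − [p]. For instance
  ∂[2,3] = [3] − [2].
As a 5×10 matrix over Z this has rank 4, with invariant factors (1,1,1,1).

The boundary map ∂_2: C_2 → C_1 sends each 2-simplex [p,q,r] to [q,r] − [p,r] + [p,q]. For instance
  ∂[1,3,4] = [3,4] − [1,4] + [1,3],
  ∂[2,4,5] = [4,5] − [2,5] + [2,4].
As a 10×5 matrix over Z this has rank 5, with invariant factors (1,1,1,1,1).

Now H_k = ker ∂_k / im ∂_{k+1}, so:

  H_0: rank C_0 − rank ∂_1 = 5 − 4 = 1, and the invariant factors of ∂_1 are all 1, so H_0 ≅ Z.
  H_1: rank ker ∂_1 − rank ∂_2 = (10 − 4) − 5 = 1, and the invariant factors of ∂_2 are all 1, so H_1 ≅ Z.
  H_2: rank ker ∂_2 − rank ∂_3 = (5 − 5) − 0 = 0, and there is no ∂_3, so H_2 ≅ 0.

As a check, the Euler characteristic is 5 − 10 + 5 = 0, which agrees with 1 − 1 + 0 = 0.

Hence the Betti numbers are b_0 = 1, b_1 = 1, b_2 = 0.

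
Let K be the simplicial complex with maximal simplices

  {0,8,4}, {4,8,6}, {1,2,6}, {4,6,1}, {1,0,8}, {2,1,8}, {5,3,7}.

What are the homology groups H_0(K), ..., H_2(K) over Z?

H_0 ≅ Z^2,  H_1 ≅ Z,  H_2 = 0.

K has 9 vertices, 15 edges, 7 triangles.
rank ∂_0 = 0, rank ∂_1 = 7 ⇒ b_0 = 9 − 0 − 7 = 2; all invariant factors of ∂_1 are 1 so no torsion. So H_0 ≅ Z^2.
rank ∂_1 = 7, rank ∂_2 = 7 ⇒ b_1 = 15 − 7 − 7 = 1; all invariant factors of ∂_2 are 1 so no torsion. So H_1 ≅ Z.
rank ∂_2 = 7, rank ∂_3 = 0 ⇒ b_2 = 7 − 7 − 0 = 0. So H_2 ≅ 0.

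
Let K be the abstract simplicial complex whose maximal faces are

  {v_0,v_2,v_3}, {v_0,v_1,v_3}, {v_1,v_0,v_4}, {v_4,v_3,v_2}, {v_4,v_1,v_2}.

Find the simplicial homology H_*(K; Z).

H_0 = Z,  H_1 = Z,  H_2 = 0.

We work with the vertex ordering v_0 < v_1 < v_2 < v_3 < v_4. The simplices of K, each written with vertices in increasing order, are:

  0-simplices (5): [v_0], [v_1], [v_2], [v_3], [v_4]
  1-simplices (10): [v_0,v_1], [v_0,v_2], [v_0,v_3], [v_0,v_4], [v_1,v_2], [v_1,v_3], [v_1,v_4], [v_2,v_3], [v_2,v_4], [v_3,v_4]
  2-simplices (5): [v_0,v_1,v_3], [v_0,v_1,v_4], [v_0,v_2,v_3], [v_1,v_2,v_4], [v_2,v_3,v_4]

so the chain groups are C_0 ≅ Z^5, C_1 ≅ Z^10, C_2 ≅ Z^5.

The boundary map ∂_1: C_1 → C_0 maps an edge to its endpoints' difference, ∂[p,q] = q − p.
As a 5×10 matrix over Z this has rank 4, with invariant factors (1,1,1,1).

Boundary ∂_2: C_2 → C_1 sends each 2-simplex [p,q,r] to [q,r] − [p,r] + [p,q]. For instance
  ∂[v_0,v_1,v_3] = [v_1,v_3] − [v_0,v_3] + [v_0,v_1],
  ∂[v_2,v_3,v_4] = [v_3,v_4] − [v_2,v_4] + [v_2,v_3].
As a 10×5 matrix over Z this has rank 5, with invariant factors (1,1,1,1,1).

Computing H_k = (kernel of ∂_k) / (image of ∂_{k+1}):

  H_0: rank C_0 − rank ∂_1 = 5 − 4 = 1, and the invariant factors of ∂_1 are all 1, so H_0 = Z.
  H_1: rank ker ∂_1 − rank ∂_2 = (10 − 4) − 5 = 1, and the invariant factors of ∂_2 are all 1, so H_1 = Z.
  H_2: rank ker ∂_2 − rank ∂_3 = (5 − 5) − 0 = 0, and there is no ∂_3, so H_2 = 0.

(K is a triangulation of the Möbius band.)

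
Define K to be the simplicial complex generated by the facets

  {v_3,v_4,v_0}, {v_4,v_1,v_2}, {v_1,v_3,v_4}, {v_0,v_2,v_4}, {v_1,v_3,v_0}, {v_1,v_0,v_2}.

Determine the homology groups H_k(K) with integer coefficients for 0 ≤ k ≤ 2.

Fix the vertex order v_0 < v_1 < v_2 < v_3 < v_4 and write every simplex with vertices in increasing order. Then dim K = 2 and the simplices of K are:

  0-simplices (5): [v_0], [v_1], [v_2], [v_3], [v_4]
  1-simplices (9): [v_0,v_1], [v_0,v_2], [v_0,v_3], [v_0,v_4], [v_1,v_2], [v_1,v_3], [v_1,v_4], [v_2,v_4], [v_3,v_4]
  2-simplices (6): [v_0,v_1,v_2], [v_0,v_1,v_3], [v_0,v_2,v_4], [v_0,v_3,v_4], [v_1,v_2,v_4], [v_1,v_3,v_4]

giving chain groups C_0 ≅ Z^5, C_1 ≅ Z^9, C_2 ≅ Z^6.

Boundary ∂_1: C_1 → C_0 is given by ∂[p,q] = [q] − [p]. For instance
  ∂[v_0,v_4] = [v_4] − [v_0].
The resulting 5×9 matrix has rank 4, and its Smith normal form has invariant factors (1,1,1,1).

The boundary map ∂_2: C_2 → C_1 maps a triangle to the signed sum of its edges. For instance
  ∂[v_0,v_1,v_3] = [v_1,v_3] − [v_0,v_3] + [v_0,v_1],
  ∂[v_0,v_3,v_4] = [v_3,v_4] − [v_0,v_4] + [v_0,v_3].
The resulting 9×6 matrix has rank 5, and its Smith normal form has invariant factors (1,1,1,1,1).

Now H_k = ker ∂_k / im ∂_{k+1}, so:

  H_0: rank C_0 − rank ∂_1 = 5 − 4 = 1, and the invariant factors of ∂_1 are all 1, so H_0 = Z.
  H_1: rank ker ∂_1 − rank ∂_2 = (9 − 4) − 5 = 0, and the invariant factors of ∂_2 are all 1, so H_1 = 0.
  H_2: rank ker ∂_2 − rank ∂_3 = (6 − 5) − 0 = 1, and there is no ∂_3, so H_2 = Z.

As a check, the Euler characteristic is 5 − 9 + 6 = 2, which agrees with 1 − 0 + 1 = 2.
(K is a triangulation of the 2-sphere S^2.)

H_0 ≅ Z,  H_1 = 0,  H_2 ≅ Z.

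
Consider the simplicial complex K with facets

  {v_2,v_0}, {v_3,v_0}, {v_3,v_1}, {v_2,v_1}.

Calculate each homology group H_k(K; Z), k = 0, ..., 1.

Fix the vertex order v_0 < v_1 < v_2 < v_3 and write every simplex with vertices in increasing order. Then dim K = 1 and the simplices of K are:

  0-simplices (4): [v_0], [v_1], [v_2], [v_3]
  1-simplices (4): [v_0,v_2], [v_0,v_3], [v_1,v_2], [v_1,v_3]

Hence C_0 ≅ Z^4, C_1 ≅ Z^4.

Boundary ∂_1: C_1 → C_0 is given by ∂[p,q] = [q] − [p]. For instance
  ∂[v_0,v_2] = [v_2] − [v_0].
The 4×4 boundary matrix has rank 3 and Smith normal form diag(1,1,1).

Reading off H_k = ker ∂_k / im ∂_{k+1}:

  H_0: rank C_0 − rank ∂_1 = 4 − 3 = 1, and the invariant factors of ∂_1 are all 1, so H_0 ≅ Z.
  H_1: rank ker ∂_1 − rank ∂_2 = (4 − 3) − 0 = 1, and there is no ∂_2, so H_1 ≅ Z.

As a check, the Euler characteristic is 4 − 4 = 0, which agrees with 1 − 1 = 0.
(K is a triangulation of the circle S^1.)

H_0 ≅ Z,  H_1 ≅ Z.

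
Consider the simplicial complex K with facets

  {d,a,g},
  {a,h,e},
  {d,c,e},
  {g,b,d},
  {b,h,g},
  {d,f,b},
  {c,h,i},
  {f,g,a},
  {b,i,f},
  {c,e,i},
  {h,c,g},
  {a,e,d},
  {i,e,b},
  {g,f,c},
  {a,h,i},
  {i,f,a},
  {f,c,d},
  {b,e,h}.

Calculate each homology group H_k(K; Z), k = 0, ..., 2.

Take the total order a < b < c < d < e < f < g < h < i on the vertex set. Then K (dimension 2) consists of the simplices:

  0-simplices (9): a, b, c, d, e, f, g, h, i
  1-simplices (27): ad, ae, af, ag, ah, ai, bd, be, bf, bg, bh, bi, cd, ce, cf, cg, ch, ci, de, df, dg, eh, ei, fg, fi, gh, hi
  2-simplices (18): ade, adg, aeh, afg, afi, ahi, bdf, bdg, beh, bei, bfi, bgh, cde, cdf, cei, cfg, cgh, chi

Hence C_0 ≅ Z^9, C_1 ≅ Z^27, C_2 ≅ Z^18.

∂_1: C_1 → C_0 maps an edge to its endpoints' difference, ∂[p,q] = q − p.
As a 9×27 matrix over Z this has rank 8, with invariant factors (1,1,1,1,1,1,1,1).

∂_2: C_2 → C_1 sends each 2-simplex [p,q,r] to [q,r] − [p,r] + [p,q]. For instance
  ∂adg = dg − ag + ad,
  ∂bgh = gh − bh + bg.
This gives a 27×18 integer matrix of rank 18; reducing to Smith normal form yields diagonal entries (1,1,1,1,1,1,1,1,1,1,1,1,1,1,1,1,1,2).

Computing H_k = (kernel of ∂_k) / (image of ∂_{k+1}):

  H_0: rank C_0 − rank ∂_1 = 9 − 8 = 1, and the invariant factors of ∂_1 are all 1, so H_0 = Z.
  H_1: rank ker ∂_1 − rank ∂_2 = (27 − 8) − 18 = 1, and ∂_2 has invariant factor 2 > 1, so H_1 = Z ⊕ Z/2.
  H_2: rank ker ∂_2 − rank ∂_3 = (18 − 18) − 0 = 0, and there is no ∂_3, so H_2 = 0.

As a check, the Euler characteristic is 9 − 27 + 18 = 0, which agrees with 1 − 1 + 0 = 0.

H_0 = Z,  H_1 = Z ⊕ Z/2,  H_2 = 0.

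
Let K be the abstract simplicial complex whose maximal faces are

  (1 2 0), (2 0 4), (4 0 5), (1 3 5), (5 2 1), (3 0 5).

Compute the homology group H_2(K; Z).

Take the total order 0 < 1 < 2 < 3 < 4 < 5 on the vertex set. Then K (dimension 2) consists of the simplices:

  0-simplices (6): [0], [1], [2], [3], [4], [5]
  1-simplices (12): [0,1], [0,2], [0,3], [0,4], [0,5], [1,2], [1,3], [1,5], [2,4], [2,5], [3,5], [4,5]
  2-simplices (6): [0,1,2], [0,2,4], [0,3,5], [0,4,5], [1,2,5], [1,3,5]

Hence C_0 ≅ Z^6, C_1 ≅ Z^12, C_2 ≅ Z^6.

Boundary ∂_1: C_1 → C_0 maps an edge to its endpoints' difference, ∂[p,q] = q − p.
The 6×12 boundary matrix has rank 5 and Smith normal form diag(1,1,1,1,1).

The boundary map ∂_2: C_2 → C_1 sends each 2-simplex [p,q,r] to [q,r] − [p,r] + [p,q]. For instance
  ∂[1,3,5] = [3,5] − [1,5] + [1,3],
  ∂[0,4,5] = [4,5] − [0,5] + [0,4].
The resulting 12×6 matrix has rank 6, and its Smith normal form has invariant factors (1,1,1,1,1,1).

From H_k ≅ ker(∂_k) / im(∂_{k+1}) we obtain:

  H_2: rank ker ∂_2 − rank ∂_3 = (6 − 6) − 0 = 0, and there is no ∂_3, so H_2 ≅ 0.

H_2 ≅ 0.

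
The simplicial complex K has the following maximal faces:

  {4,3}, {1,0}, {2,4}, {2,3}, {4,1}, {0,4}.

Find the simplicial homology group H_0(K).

We work with the vertex ordering 0 < 1 < 2 < 3 < 4. The simplices of K, each written with vertices in increasing order, are:

  0-simplices (5): [0], [1], [2], [3], [4]
  1-simplices (6): [0,1], [0,4], [1,4], [2,3], [2,4], [3,4]

giving chain groups C_0 ≅ Z^5, C_1 ≅ Z^6.

The boundary map ∂_1: C_1 → C_0 is given by ∂[p,q] = [q] − [p].
The 5×6 boundary matrix has rank 4 and Smith normal form diag(1,1,1,1).

Now H_k = ker ∂_k / im ∂_{k+1}, so:

  H_0: rank C_0 − rank ∂_1 = 5 − 4 = 1, and the invariant factors of ∂_1 are all 1, so H_0 = Z.

H_0 = Z.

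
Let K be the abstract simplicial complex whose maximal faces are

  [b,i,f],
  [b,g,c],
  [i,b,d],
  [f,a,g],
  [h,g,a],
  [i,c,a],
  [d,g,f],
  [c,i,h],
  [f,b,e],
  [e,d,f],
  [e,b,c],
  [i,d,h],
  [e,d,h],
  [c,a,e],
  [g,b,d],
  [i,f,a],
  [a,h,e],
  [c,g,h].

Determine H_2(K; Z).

H_2 ≅ 0.

Order the vertices as a < b < c < d < e < f < g < h < i. Listing each simplex with vertices in this order, K has dimension 2 with simplices:

  0-simplices (9): a, b, c, d, e, f, g, h, i
  1-simplices (27): ac, ae, af, ag, ah, ai, bc, bd, be, bf, bg, bi, ce, cg, ch, ci, de, df, dg, dh, di, ef, eh, fg, fi, gh, hi
  2-simplices (18): ace, aci, aeh, afg, afi, agh, bce, bcg, bdg, bdi, bef, bfi, cgh, chi, def, deh, dfg, dhi

so the chain groups are C_0 ≅ Z^9, C_1 ≅ Z^27, C_2 ≅ Z^18.

Boundary ∂_1: C_1 → C_0 sends each edge [p,q] (with p < q) to q − p.
The 9×27 boundary matrix has rank 8 and Smith normal form diag(1,1,1,1,1,1,1,1).

Boundary ∂_2: C_2 → C_1 maps a triangle to the signed sum of its edges. For instance
  ∂dhi = hi − di + dh,
  ∂def = ef − df + de.
The resulting 27×18 matrix has rank 18, and its Smith normal form has invariant factors (1,1,1,1,1,1,1,1,1,1,1,1,1,1,1,1,1,2).

Computing H_k = (kernel of ∂_k) / (image of ∂_{k+1}):

  H_2: rank ker ∂_2 − rank ∂_3 = (18 − 18) − 0 = 0, and there is no ∂_3, so H_2 = 0.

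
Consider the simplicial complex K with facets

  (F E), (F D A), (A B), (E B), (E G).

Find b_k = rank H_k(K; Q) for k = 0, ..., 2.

b_0 = 1, b_1 = 1, b_2 = 0.

K has 6 vertices, 7 edges, 1 triangle.
rank ∂_0 = 0, rank ∂_1 = 5 ⇒ b_0 = 6 − 0 − 5 = 1; all invariant factors of ∂_1 are 1 so no torsion. So H_0 ≅ Z.
rank ∂_1 = 5, rank ∂_2 = 1 ⇒ b_1 = 7 − 5 − 1 = 1; all invariant factors of ∂_2 are 1 so no torsion. So H_1 ≅ Z.
rank ∂_2 = 1, rank ∂_3 = 0 ⇒ b_2 = 1 − 1 − 0 = 0. So H_2 ≅ 0.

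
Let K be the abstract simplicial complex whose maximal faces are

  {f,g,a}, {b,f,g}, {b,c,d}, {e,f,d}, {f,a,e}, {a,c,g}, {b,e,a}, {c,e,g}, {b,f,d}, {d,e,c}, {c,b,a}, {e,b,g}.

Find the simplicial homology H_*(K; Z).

H_0 ≅ Z,  H_1 ≅ Z/2,  H_2 = 0.

Fix the vertex order a < b < c < d < e < f < g and write every simplex with vertices in increasing order. Then dim K = 2 and the simplices of K are:

  0-simplices (7): a, b, c, d, e, f, g
  1-simplices (18): ab, ac, ae, af, ag, bc, bd, be, bf, bg, cd, ce, cg, de, df, ef, eg, fg
  2-simplices (12): abc, abe, acg, aef, afg, bcd, bdf, beg, bfg, cde, ceg, def

so the chain groups are C_0 ≅ Z^7, C_1 ≅ Z^18, C_2 ≅ Z^12.

The boundary map ∂_1: C_1 → C_0 is given by ∂[p,q] = [q] − [p].
This gives a 7×18 integer matrix of rank 6; reducing to Smith normal form yields diagonal entries (1,1,1,1,1,1).

The boundary map ∂_2: C_2 → C_1 sends each 2-simplex [p,q,r] to [q,r] − [p,r] + [p,q]. For instance
  ∂acg = cg − ag + ac,
  ∂bfg = fg − bg + bf.
This gives a 18×12 integer matrix of rank 12; reducing to Smith normal form yields diagonal entries (1,1,1,1,1,1,1,1,1,1,1,2).

From H_k ≅ ker(∂_k) / im(∂_{k+1}) we obtain:

  H_0: rank C_0 − rank ∂_1 = 7 − 6 = 1, and the invariant factors of ∂_1 are all 1, so H_0 = Z.
  H_1: rank ker ∂_1 − rank ∂_2 = (18 − 6) − 12 = 0, and ∂_2 has invariant factor 2 > 1, so H_1 = Z/2.
  H_2: rank ker ∂_2 − rank ∂_3 = (12 − 12) − 0 = 0, and there is no ∂_3, so H_2 = 0.

(K is a triangulation of the real projective plane RP^2.)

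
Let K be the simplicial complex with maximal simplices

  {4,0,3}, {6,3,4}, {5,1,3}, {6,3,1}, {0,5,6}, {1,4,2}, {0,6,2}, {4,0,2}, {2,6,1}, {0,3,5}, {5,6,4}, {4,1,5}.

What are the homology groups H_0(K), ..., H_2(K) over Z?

H_0 ≅ Z,  H_1 ≅ Z_2,  H_2 = 0.

Fix the vertex order 0 < 1 < 2 < 3 < 4 < 5 < 6 and write every simplex with vertices in increasing order. Then dim K = 2 and the simplices of K are:

  0-simplices (7): [0], [1], [2], [3], [4], [5], [6]
  1-simplices (18): [0,2], [0,3], [0,4], [0,5], [0,6], [1,2], [1,3], [1,4], [1,5], [1,6], [2,4], [2,6], [3,4], [3,5], [3,6], [4,5], [4,6], [5,6]
  2-simplices (12): [0,2,4], [0,2,6], [0,3,4], [0,3,5], [0,5,6], [1,2,4], [1,2,6], [1,3,5], [1,3,6], [1,4,5], [3,4,6], [4,5,6]

so the chain groups are C_0 ≅ Z^7, C_1 ≅ Z^18, C_2 ≅ Z^12.

Boundary ∂_1: C_1 → C_0 is given by ∂[p,q] = [q] − [p].
This gives a 7×18 integer matrix of rank 6; reducing to Smith normal form yields diagonal entries (1,1,1,1,1,1).

Boundary ∂_2: C_2 → C_1 acts by ∂[p,q,r] = [q,r] − [p,r] + [p,q]. For instance
  ∂[3,4,6] = [4,6] − [3,6] + [3,4],
  ∂[0,5,6] = [5,6] − [0,6] + [0,5].
As a 18×12 matrix over Z this has rank 12, with invariant factors (1,1,1,1,1,1,1,1,1,1,1,2).

Now H_k = ker ∂_k / im ∂_{k+1}, so:

  H_0: rank C_0 − rank ∂_1 = 7 − 6 = 1, and the invariant factors of ∂_1 are all 1, so H_0 = Z.
  H_1: rank ker ∂_1 − rank ∂_2 = (18 − 6) − 12 = 0, and ∂_2 has invariant factor 2 > 1, so H_1 = Z_2.
  H_2: rank ker ∂_2 − rank ∂_3 = (12 − 12) − 0 = 0, and there is no ∂_3, so H_2 = 0.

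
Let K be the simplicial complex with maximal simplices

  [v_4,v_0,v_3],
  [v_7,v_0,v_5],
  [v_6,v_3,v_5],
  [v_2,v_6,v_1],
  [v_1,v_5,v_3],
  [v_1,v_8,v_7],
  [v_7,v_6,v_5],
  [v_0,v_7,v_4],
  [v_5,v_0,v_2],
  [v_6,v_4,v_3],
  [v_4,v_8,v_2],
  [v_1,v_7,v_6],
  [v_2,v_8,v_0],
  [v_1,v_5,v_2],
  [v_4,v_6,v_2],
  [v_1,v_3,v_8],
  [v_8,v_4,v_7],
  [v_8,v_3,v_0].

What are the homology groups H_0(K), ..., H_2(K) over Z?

H_0 = Z,  H_1 = Z ⊕ Z/2,  H_2 = 0.

Order the vertices as v_0 < v_1 < v_2 < v_3 < v_4 < v_5 < v_6 < v_7 < v_8. Listing each simplex with vertices in this order, K has dimension 2 with simplices:

  0-simplices (9): [v_0], [v_1], [v_2], [v_3], [v_4], [v_5], [v_6], [v_7], [v_8]
  1-simplices (27): (27 of them)
  2-simplices (18): (18 of them)

so the chain groups are C_0 ≅ Z^9, C_1 ≅ Z^27, C_2 ≅ Z^18.

The boundary map ∂_1: C_1 → C_0 is given by ∂[p,q] = [q] − [p].
This gives a 9×27 integer matrix of rank 8; reducing to Smith normal form yields diagonal entries (1,1,1,1,1,1,1,1).

The boundary map ∂_2: C_2 → C_1 maps a triangle to the signed sum of its edges. For instance
  ∂[v_3,v_4,v_6] = [v_4,v_6] − [v_3,v_6] + [v_3,v_4],
  ∂[v_1,v_2,v_5] = [v_2,v_5] − [v_1,v_5] + [v_1,v_2].
The resulting 27×18 matrix has rank 18, and its Smith normal form has invariant factors (1,1,1,1,1,1,1,1,1,1,1,1,1,1,1,1,1,2).

Computing H_k = (kernel of ∂_k) / (image of ∂_{k+1}):

  H_0: rank C_0 − rank ∂_1 = 9 − 8 = 1, and the invariant factors of ∂_1 are all 1, so H_0 ≅ Z.
  H_1: rank ker ∂_1 − rank ∂_2 = (27 − 8) − 18 = 1, and ∂_2 has invariant factor 2 > 1, so H_1 ≅ Z ⊕ Z/2.
  H_2: rank ker ∂_2 − rank ∂_3 = (18 − 18) − 0 = 0, and there is no ∂_3, so H_2 ≅ 0.

As a check, the Euler characteristic is 9 − 27 + 18 = 0, which agrees with 1 − 1 + 0 = 0.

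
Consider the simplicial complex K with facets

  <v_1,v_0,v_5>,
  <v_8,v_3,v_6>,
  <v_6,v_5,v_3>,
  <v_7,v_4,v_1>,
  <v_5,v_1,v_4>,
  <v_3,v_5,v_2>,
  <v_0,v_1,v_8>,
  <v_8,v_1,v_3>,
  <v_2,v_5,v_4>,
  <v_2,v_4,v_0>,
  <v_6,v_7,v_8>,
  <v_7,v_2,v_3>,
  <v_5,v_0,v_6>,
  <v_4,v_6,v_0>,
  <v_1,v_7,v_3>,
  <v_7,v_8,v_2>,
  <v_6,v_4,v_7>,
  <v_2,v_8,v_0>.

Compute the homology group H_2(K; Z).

K has 9 vertices, 27 edges, 18 triangles.
rank ∂_2 = 18, rank ∂_3 = 0 ⇒ b_2 = 18 − 18 − 0 = 0. So H_2 = 0.

H_2 = 0.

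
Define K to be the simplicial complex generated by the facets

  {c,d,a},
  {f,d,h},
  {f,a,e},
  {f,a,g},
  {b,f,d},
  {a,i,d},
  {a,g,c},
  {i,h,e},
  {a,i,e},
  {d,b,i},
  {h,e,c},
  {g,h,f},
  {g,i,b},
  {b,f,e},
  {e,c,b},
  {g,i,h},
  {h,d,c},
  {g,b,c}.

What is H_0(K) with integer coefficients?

Fix the vertex order a < b < c < d < e < f < g < h < i and write every simplex with vertices in increasing order. Then dim K = 2 and the simplices of K are:

  0-simplices (9): a, b, c, d, e, f, g, h, i
  1-simplices (27): ac, ad, ae, af, ag, ai, bc, bd, be, bf, bg, bi, cd, ce, cg, ch, df, dh, di, ef, eh, ei, fg, fh, gh, gi, hi
  2-simplices (18): acd, acg, adi, aef, aei, afg, bce, bcg, bdf, bdi, bef, bgi, cdh, ceh, dfh, ehi, fgh, ghi

so the chain groups are C_0 ≅ Z^9, C_1 ≅ Z^27, C_2 ≅ Z^18.

The boundary map ∂_1: C_1 → C_0 maps an edge to its endpoints' difference, ∂[p,q] = q − p. For instance
  ∂bf = f − b.
The 9×27 boundary matrix has rank 8 and Smith normal form diag(1,1,1,1,1,1,1,1).

The boundary map ∂_2: C_2 → C_1 sends each 2-simplex [p,q,r] to [q,r] − [p,r] + [p,q]. For instance
  ∂acd = cd − ad + ac,
  ∂bcg = cg − bg + bc.
The resulting 27×18 matrix has rank 17, and its Smith normal form has invariant factors (1,1,1,1,1,1,1,1,1,1,1,1,1,1,1,1,1).

From H_k ≅ ker(∂_k) / im(∂_{k+1}) we obtain:

  H_0: rank C_0 − rank ∂_1 = 9 − 8 = 1, and the invariant factors of ∂_1 are all 1, so H_0 ≅ Z.

H_0 = Z.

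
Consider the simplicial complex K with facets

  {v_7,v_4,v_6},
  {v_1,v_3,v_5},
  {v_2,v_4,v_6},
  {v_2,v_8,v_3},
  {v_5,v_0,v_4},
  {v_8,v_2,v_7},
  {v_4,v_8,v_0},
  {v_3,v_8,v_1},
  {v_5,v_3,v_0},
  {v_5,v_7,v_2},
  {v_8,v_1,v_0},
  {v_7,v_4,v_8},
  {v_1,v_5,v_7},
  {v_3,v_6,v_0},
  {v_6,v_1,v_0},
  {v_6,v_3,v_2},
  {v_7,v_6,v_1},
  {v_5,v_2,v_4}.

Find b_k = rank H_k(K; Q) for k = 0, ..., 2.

We work with the vertex ordering v_0 < v_1 < v_2 < v_3 < v_4 < v_5 < v_6 < v_7 < v_8. The simplices of K, each written with vertices in increasing order, are:

  0-simplices (9): [v_0], [v_1], [v_2], [v_3], [v_4], [v_5], [v_6], [v_7], [v_8]
  1-simplices (27): (27 of them)
  2-simplices (18): (18 of them)

so the chain groups are C_0 ≅ Z^9, C_1 ≅ Z^27, C_2 ≅ Z^18.

Boundary ∂_1: C_1 → C_0 sends each edge [p,q] (with p < q) to q − p.
As a 9×27 matrix over Z this has rank 8, with invariant factors (1,1,1,1,1,1,1,1).

The boundary map ∂_2: C_2 → C_1 sends each 2-simplex [p,q,r] to [q,r] − [p,r] + [p,q]. For instance
  ∂[v_0,v_4,v_8] = [v_4,v_8] − [v_0,v_8] + [v_0,v_4],
  ∂[v_2,v_5,v_7] = [v_5,v_7] − [v_2,v_7] + [v_2,v_5].
The resulting 27×18 matrix has rank 18, and its Smith normal form has invariant factors (1,1,1,1,1,1,1,1,1,1,1,1,1,1,1,1,1,2).

From H_k ≅ ker(∂_k) / im(∂_{k+1}) we obtain:

  H_0: rank C_0 − rank ∂_1 = 9 − 8 = 1, and the invariant factors of ∂_1 are all 1, so H_0 = Z.
  H_1: rank ker ∂_1 − rank ∂_2 = (27 − 8) − 18 = 1, and ∂_2 has invariant factor 2 > 1, so H_1 = Z ⊕ Z/2Z.
  H_2: rank ker ∂_2 − rank ∂_3 = (18 − 18) − 0 = 0, and there is no ∂_3, so H_2 = 0.

As a check, the Euler characteristic is 9 − 27 + 18 = 0, which agrees with 1 − 1 + 0 = 0.
(K is a triangulation of the Klein bottle.)

Hence the Betti numbers are b_0 = 1, b_1 = 1, b_2 = 0.

b_0 = 1, b_1 = 1, b_2 = 0.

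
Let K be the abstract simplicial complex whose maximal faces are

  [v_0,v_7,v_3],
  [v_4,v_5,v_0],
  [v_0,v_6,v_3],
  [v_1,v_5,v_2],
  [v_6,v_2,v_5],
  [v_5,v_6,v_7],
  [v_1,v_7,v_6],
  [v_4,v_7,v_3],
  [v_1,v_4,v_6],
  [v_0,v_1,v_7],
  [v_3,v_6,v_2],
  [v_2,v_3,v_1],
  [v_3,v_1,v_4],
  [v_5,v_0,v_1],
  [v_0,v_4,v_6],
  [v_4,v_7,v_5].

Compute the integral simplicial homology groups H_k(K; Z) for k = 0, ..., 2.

Fix the vertex order v_0 < v_1 < v_2 < v_3 < v_4 < v_5 < v_6 < v_7 and write every simplex with vertices in increasing order. Then dim K = 2 and the simplices of K are:

  0-simplices (8): [v_0], [v_1], [v_2], [v_3], [v_4], [v_5], [v_6], [v_7]
  1-simplices (24): (24 of them)
  2-simplices (16): (16 of them)

giving chain groups C_0 ≅ Z^8, C_1 ≅ Z^24, C_2 ≅ Z^16.

∂_1: C_1 → C_0 is given by ∂[p,q] = [q] − [p].
The resulting 8×24 matrix has rank 7, and its Smith normal form has invariant factors (1,1,1,1,1,1,1).

The boundary map ∂_2: C_2 → C_1 acts by ∂[p,q,r] = [q,r] − [p,r] + [p,q]. For instance
  ∂[v_2,v_5,v_6] = [v_5,v_6] − [v_2,v_6] + [v_2,v_5],
  ∂[v_0,v_4,v_6] = [v_4,v_6] − [v_0,v_6] + [v_0,v_4].
This gives a 24×16 integer matrix of rank 15; reducing to Smith normal form yields diagonal entries (1,1,1,1,1,1,1,1,1,1,1,1,1,1,1).

From H_k ≅ ker(∂_k) / im(∂_{k+1}) we obtain:

  H_0: rank C_0 − rank ∂_1 = 8 − 7 = 1, and the invariant factors of ∂_1 are all 1, so H_0 ≅ Z.
  H_1: rank ker ∂_1 − rank ∂_2 = (24 − 7) − 15 = 2, and the invariant factors of ∂_2 are all 1, so H_1 ≅ Z^2.
  H_2: rank ker ∂_2 − rank ∂_3 = (16 − 15) − 0 = 1, and there is no ∂_3, so H_2 ≅ Z.

(K is a triangulation of the torus T^2.)

H_0 ≅ Z,  H_1 ≅ Z^2,  H_2 ≅ Z.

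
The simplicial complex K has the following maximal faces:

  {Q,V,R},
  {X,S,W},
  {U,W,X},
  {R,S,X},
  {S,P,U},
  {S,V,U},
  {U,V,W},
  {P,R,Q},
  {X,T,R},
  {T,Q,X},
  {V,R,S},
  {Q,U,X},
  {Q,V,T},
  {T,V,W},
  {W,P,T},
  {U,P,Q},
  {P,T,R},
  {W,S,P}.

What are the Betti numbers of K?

b_0 = 1, b_1 = 1, b_2 = 0.

Take the total order P < Q < R < S < T < U < V < W < X on the vertex set. Then K (dimension 2) consists of the simplices:

  0-simplices (9): P, Q, R, S, T, U, V, W, X
  1-simplices (27): PQ, PR, PS, PT, PU, PW, QR, QT, QU, QV, QX, RS, RT, RV, RX, SU, SV, SW, SX, TV, TW, TX, UV, UW, UX, VW, WX
  2-simplices (18): PQR, PQU, PRT, PSU, PSW, PTW, QRV, QTV, QTX, QUX, RSV, RSX, RTX, SUV, SWX, TVW, UVW, UWX

so the chain groups are C_0 ≅ Z^9, C_1 ≅ Z^27, C_2 ≅ Z^18.

Boundary ∂_1: C_1 → C_0 maps an edge to its endpoints' difference, ∂[p,q] = q − p.
This gives a 9×27 integer matrix of rank 8; reducing to Smith normal form yields diagonal entries (1,1,1,1,1,1,1,1).

Boundary ∂_2: C_2 → C_1 sends each 2-simplex [p,q,r] to [q,r] − [p,r] + [p,q]. For instance
  ∂PSU = SU − PU + PS,
  ∂PTW = TW − PW + PT.
The 27×18 boundary matrix has rank 18 and Smith normal form diag(1,1,1,1,1,1,1,1,1,1,1,1,1,1,1,1,1,2).

Computing H_k = (kernel of ∂_k) / (image of ∂_{k+1}):

  H_0: rank C_0 − rank ∂_1 = 9 − 8 = 1, and the invariant factors of ∂_1 are all 1, so H_0 ≅ Z.
  H_1: rank ker ∂_1 − rank ∂_2 = (27 − 8) − 18 = 1, and ∂_2 has invariant factor 2 > 1, so H_1 ≅ Z ⊕ Z/2.
  H_2: rank ker ∂_2 − rank ∂_3 = (18 − 18) − 0 = 0, and there is no ∂_3, so H_2 ≅ 0.

Hence the Betti numbers are b_0 = 1, b_1 = 1, b_2 = 0.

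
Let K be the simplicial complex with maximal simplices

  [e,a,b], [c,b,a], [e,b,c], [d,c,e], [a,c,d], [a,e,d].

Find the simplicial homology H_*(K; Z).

Order the vertices as a < b < c < d < e. Listing each simplex with vertices in this order, K has dimension 2 with simplices:

  0-simplices (5): a, b, c, d, e
  1-simplices (9): ab, ac, ad, ae, bc, be, cd, ce, de
  2-simplices (6): abc, abe, acd, ade, bce, cde

so the chain groups are C_0 ≅ Z^5, C_1 ≅ Z^9, C_2 ≅ Z^6.

Boundary ∂_1: C_1 → C_0 sends each edge [p,q] (with p < q) to q − p.
This gives a 5×9 integer matrix of rank 4; reducing to Smith normal form yields diagonal entries (1,1,1,1).

Boundary ∂_2: C_2 → C_1 sends each 2-simplex [p,q,r] to [q,r] − [p,r] + [p,q]. For instance
  ∂abe = be − ae + ab,
  ∂bce = ce − be + bc.
As a 9×6 matrix over Z this has rank 5, with invariant factors (1,1,1,1,1).

Computing H_k = (kernel of ∂_k) / (image of ∂_{k+1}):

  H_0: rank C_0 − rank ∂_1 = 5 − 4 = 1, and the invariant factors of ∂_1 are all 1, so H_0 = Z.
  H_1: rank ker ∂_1 − rank ∂_2 = (9 − 4) − 5 = 0, and the invariant factors of ∂_2 are all 1, so H_1 = 0.
  H_2: rank ker ∂_2 − rank ∂_3 = (6 − 5) − 0 = 1, and there is no ∂_3, so H_2 = Z.

H_0 ≅ Z,  H_1 = 0,  H_2 ≅ Z.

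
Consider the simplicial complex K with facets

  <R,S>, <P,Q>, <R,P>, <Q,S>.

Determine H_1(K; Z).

We work with the vertex ordering P < Q < R < S. The simplices of K, each written with vertices in increasing order, are:

  0-simplices (4): P, Q, R, S
  1-simplices (4): PQ, PR, QS, RS

Hence C_0 ≅ Z^4, C_1 ≅ Z^4.

∂_1: C_1 → C_0 sends each edge [p,q] (with p < q) to q − p. For instance
  ∂PQ = Q − P.
As a 4×4 matrix over Z this has rank 3, with invariant factors (1,1,1).

From H_k ≅ ker(∂_k) / im(∂_{k+1}) we obtain:

  H_1: rank ker ∂_1 − rank ∂_2 = (4 − 3) − 0 = 1, and there is no ∂_2, so H_1 ≅ Z.

(K is a triangulation of the circle S^1.)

H_1 = Z.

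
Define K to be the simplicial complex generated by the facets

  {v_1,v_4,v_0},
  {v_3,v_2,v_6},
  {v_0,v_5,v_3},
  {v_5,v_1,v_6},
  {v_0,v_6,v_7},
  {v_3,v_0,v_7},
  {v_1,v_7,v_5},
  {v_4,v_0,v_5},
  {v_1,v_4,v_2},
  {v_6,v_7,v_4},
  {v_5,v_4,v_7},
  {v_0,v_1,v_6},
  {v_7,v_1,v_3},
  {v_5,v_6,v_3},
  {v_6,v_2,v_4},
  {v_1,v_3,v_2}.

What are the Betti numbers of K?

b_0 = 1, b_1 = 2, b_2 = 1.

K has 8 vertices, 24 edges, 16 triangles.
rank ∂_0 = 0, rank ∂_1 = 7 ⇒ b_0 = 8 − 0 − 7 = 1; all invariant factors of ∂_1 are 1 so no torsion. So H_0 ≅ Z.
rank ∂_1 = 7, rank ∂_2 = 15 ⇒ b_1 = 24 − 7 − 15 = 2; all invariant factors of ∂_2 are 1 so no torsion. So H_1 ≅ Z^2.
rank ∂_2 = 15, rank ∂_3 = 0 ⇒ b_2 = 16 − 15 − 0 = 1. So H_2 ≅ Z.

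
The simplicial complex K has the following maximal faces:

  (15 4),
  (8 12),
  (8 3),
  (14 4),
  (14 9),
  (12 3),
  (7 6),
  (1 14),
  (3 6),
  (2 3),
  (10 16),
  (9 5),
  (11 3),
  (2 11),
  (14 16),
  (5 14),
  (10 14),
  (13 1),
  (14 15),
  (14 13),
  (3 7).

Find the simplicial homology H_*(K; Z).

H_0 = Z^2,  H_1 = Z^7.

Take the total order 1 < 2 < 3 < 4 < 5 < 6 < 7 < 8 < 9 < 10 < 11 < 12 < 13 < 14 < 15 < 16 on the vertex set. Then K (dimension 1) consists of the simplices:

  0-simplices (16): [1], [2], [3], [4], [5], [6], [7], [8], [9], [10], [11], [12], [13], [14], [15], [16]
  1-simplices (21): (21 of them)

Hence C_0 ≅ Z^16, C_1 ≅ Z^21.

The boundary map ∂_1: C_1 → C_0 sends each edge [p,q] (with p < q) to q − p. For instance
  ∂[4,15] = [15] − [4].
The 16×21 boundary matrix has rank 14 and Smith normal form diag(1,1,1,1,1,1,1,1,1,1,1,1,1,1).

From H_k ≅ ker(∂_k) / im(∂_{k+1}) we obtain:

  H_0: rank C_0 − rank ∂_1 = 16 − 14 = 2, and the invariant factors of ∂_1 are all 1, so H_0 ≅ Z^2.
  H_1: rank ker ∂_1 − rank ∂_2 = (21 − 14) − 0 = 7, and there is no ∂_2, so H_1 ≅ Z^7.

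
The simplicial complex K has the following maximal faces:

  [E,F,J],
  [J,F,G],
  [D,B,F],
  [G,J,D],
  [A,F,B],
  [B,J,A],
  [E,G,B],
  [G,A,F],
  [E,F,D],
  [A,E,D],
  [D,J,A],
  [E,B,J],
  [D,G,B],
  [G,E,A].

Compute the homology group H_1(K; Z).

Take the total order A < B < D < E < F < G < J on the vertex set. Then K (dimension 2) consists of the simplices:

  0-simplices (7): A, B, D, E, F, G, J
  1-simplices (21): AB, AD, AE, AF, AG, AJ, BD, BE, BF, BG, BJ, DE, DF, DG, DJ, EF, EG, EJ, FG, FJ, GJ
  2-simplices (14): ABF, ABJ, ADE, ADJ, AEG, AFG, BDF, BDG, BEG, BEJ, DEF, DGJ, EFJ, FGJ

so the chain groups are C_0 ≅ Z^7, C_1 ≅ Z^21, C_2 ≅ Z^14.

∂_1: C_1 → C_0 is given by ∂[p,q] = [q] − [p].
This gives a 7×21 integer matrix of rank 6; reducing to Smith normal form yields diagonal entries (1,1,1,1,1,1).

∂_2: C_2 → C_1 acts by ∂[p,q,r] = [q,r] − [p,r] + [p,q]. For instance
  ∂ADJ = DJ − AJ + AD,
  ∂ABF = BF − AF + AB.
As a 21×14 matrix over Z this has rank 13, with invariant factors (1,1,1,1,1,1,1,1,1,1,1,1,1).

Now H_k = ker ∂_k / im ∂_{k+1}, so:

  H_1: rank ker ∂_1 − rank ∂_2 = (21 − 6) − 13 = 2, and the invariant factors of ∂_2 are all 1, so H_1 = Z^2.

H_1 ≅ Z^2.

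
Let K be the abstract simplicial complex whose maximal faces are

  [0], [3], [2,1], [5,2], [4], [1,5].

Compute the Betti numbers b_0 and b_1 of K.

b_0 = 4, b_1 = 1.

K has 6 vertices, 3 edges.
rank ∂_0 = 0, rank ∂_1 = 2 ⇒ b_0 = 6 − 0 − 2 = 4; all invariant factors of ∂_1 are 1 so no torsion. So H_0 = Z^4.
rank ∂_1 = 2, rank ∂_2 = 0 ⇒ b_1 = 3 − 2 − 0 = 1. So H_1 = Z.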